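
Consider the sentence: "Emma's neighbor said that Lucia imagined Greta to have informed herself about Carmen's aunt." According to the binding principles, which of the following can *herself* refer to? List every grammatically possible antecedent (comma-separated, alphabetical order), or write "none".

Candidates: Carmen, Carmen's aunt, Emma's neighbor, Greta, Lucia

*herself* is a reflexive; Principle A requires it to be bound within its binding domain — the clause headed by 'informed'.
— Carmen: possessor inside the second object DP of the clause headed by 'informed'; does not c-command the reflexive — cannot bind it (Principle A).
— Carmen's aunt: second object of the clause headed by 'informed'; does not c-command the reflexive — cannot bind it (Principle A).
— Emma's neighbor: subject of the matrix clause; c-commands the reflexive but lies outside its binding domain — cannot bind it (Principle A).
— Greta: subject of the clause headed by 'informed'; c-commands the reflexive within its binding domain — allowed (Principle A).
— Lucia: subject of the clause headed by 'imagined'; c-commands the reflexive but lies outside its binding domain — cannot bind it (Principle A).

Greta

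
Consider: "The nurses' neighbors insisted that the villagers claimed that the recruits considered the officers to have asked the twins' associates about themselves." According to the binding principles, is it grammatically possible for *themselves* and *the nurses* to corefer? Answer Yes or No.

No

*themselves* is a reflexive; Principle A requires it to be bound within its binding domain — the clause headed by 'asked'.
— the nurses: possessor inside the subject DP of the matrix clause; does not c-command the reflexive — cannot bind it (Principle A).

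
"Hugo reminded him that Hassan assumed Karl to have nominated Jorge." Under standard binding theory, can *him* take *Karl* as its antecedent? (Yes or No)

*him* is a pronoun; Principle B requires it to be free in its binding domain — the matrix clause.
— Karl: subject of the clause headed by 'nominated'; is c-commanded by the pronoun; coreference would bind this R-expression — blocked (Principle C).

No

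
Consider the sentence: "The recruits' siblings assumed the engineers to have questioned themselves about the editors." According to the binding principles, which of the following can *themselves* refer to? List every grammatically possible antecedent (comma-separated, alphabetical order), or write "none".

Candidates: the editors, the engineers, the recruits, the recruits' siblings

*themselves* is a reflexive; Principle A requires it to be bound within its binding domain — the clause headed by 'questioned'.
— the editors: second object of the clause headed by 'questioned'; does not c-command the reflexive — cannot bind it (Principle A).
— the engineers: subject of the clause headed by 'questioned'; c-commands the reflexive within its binding domain — allowed (Principle A).
— the recruits: possessor inside the subject DP of the matrix clause; does not c-command the reflexive — cannot bind it (Principle A).
— the recruits' siblings: subject of the matrix clause; c-commands the reflexive but lies outside its binding domain — cannot bind it (Principle A).

the engineers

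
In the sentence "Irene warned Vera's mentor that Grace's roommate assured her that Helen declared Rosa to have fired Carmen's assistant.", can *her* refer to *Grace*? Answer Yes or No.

*her* is a pronoun; Principle B requires it to be free in its binding domain — the clause headed by 'assured'.
— Grace: possessor inside the subject DP of the clause headed by 'assured'; does not c-command the pronoun — Principle B does not apply; allowed.

Yes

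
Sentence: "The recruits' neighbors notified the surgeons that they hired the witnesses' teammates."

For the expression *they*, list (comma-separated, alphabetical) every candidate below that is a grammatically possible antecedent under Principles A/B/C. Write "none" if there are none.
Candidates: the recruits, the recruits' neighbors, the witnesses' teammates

the recruits, the recruits' neighbors

*they* is a pronoun; Principle B requires it to be free in its binding domain — the clause headed by 'hired'.
— the recruits: possessor inside the subject DP of the matrix clause; does not c-command the pronoun — Principle B does not apply; allowed.
— the recruits' neighbors: subject of the matrix clause; c-commands the pronoun but lies outside its binding domain — allowed.
— the witnesses' teammates: object of the clause headed by 'hired'; is c-commanded by the pronoun; coreference would bind this R-expression — blocked (Principle C).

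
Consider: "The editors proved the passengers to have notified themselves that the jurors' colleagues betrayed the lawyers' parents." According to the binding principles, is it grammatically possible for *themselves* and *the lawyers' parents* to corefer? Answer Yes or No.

No

*themselves* is a reflexive; Principle A requires it to be bound within its binding domain — the clause headed by 'notified'.
— the lawyers' parents: object of the clause headed by 'betrayed'; does not c-command the reflexive — cannot bind it (Principle A).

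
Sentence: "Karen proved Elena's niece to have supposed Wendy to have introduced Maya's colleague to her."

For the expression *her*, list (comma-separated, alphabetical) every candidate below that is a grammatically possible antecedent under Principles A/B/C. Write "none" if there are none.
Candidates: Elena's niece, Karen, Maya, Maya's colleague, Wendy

*her* is a pronoun; Principle B requires it to be free in its binding domain — the clause headed by 'introduced'.
— Elena's niece: subject of the clause headed by 'supposed'; c-commands the pronoun but lies outside its binding domain — allowed.
— Karen: subject of the matrix clause; c-commands the pronoun but lies outside its binding domain — allowed.
— Maya: possessor inside the object DP of the clause headed by 'introduced'; does not c-command the pronoun — Principle B does not apply; allowed.
— Maya's colleague: object of the clause headed by 'introduced'; c-commands the pronoun within its binding domain — blocked (Principle B).
— Wendy: subject of the clause headed by 'introduced'; c-commands the pronoun within its binding domain — blocked (Principle B).

Elena's niece, Karen, Maya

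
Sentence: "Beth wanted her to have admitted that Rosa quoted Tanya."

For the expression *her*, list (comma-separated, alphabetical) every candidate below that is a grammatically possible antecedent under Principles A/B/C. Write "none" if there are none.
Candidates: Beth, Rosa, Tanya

none

*her* is a pronoun; Principle B requires it to be free in its binding domain — the matrix clause.
— Beth: subject of the matrix clause; c-commands the pronoun within its binding domain — blocked (Principle B).
— Rosa: subject of the clause headed by 'quoted'; is c-commanded by the pronoun; coreference would bind this R-expression — blocked (Principle C).
— Tanya: object of the clause headed by 'quoted'; is c-commanded by the pronoun; coreference would bind this R-expression — blocked (Principle C).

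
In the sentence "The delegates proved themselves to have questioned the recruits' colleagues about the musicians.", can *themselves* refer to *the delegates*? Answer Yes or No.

Yes

*themselves* is a reflexive; Principle A requires it to be bound within its binding domain — the matrix clause.
— the delegates: subject of the matrix clause; c-commands the reflexive within its binding domain — allowed (Principle A).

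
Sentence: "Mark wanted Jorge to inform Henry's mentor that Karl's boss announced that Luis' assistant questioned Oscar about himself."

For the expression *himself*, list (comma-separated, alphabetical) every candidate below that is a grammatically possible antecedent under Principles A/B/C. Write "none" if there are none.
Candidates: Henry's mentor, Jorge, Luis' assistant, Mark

Luis' assistant

*himself* is a reflexive; Principle A requires it to be bound within its binding domain — the clause headed by 'questioned'.
— Henry's mentor: object of the clause headed by 'inform'; c-commands the reflexive but lies outside its binding domain — cannot bind it (Principle A).
— Jorge: subject of the clause headed by 'inform'; c-commands the reflexive but lies outside its binding domain — cannot bind it (Principle A).
— Luis' assistant: subject of the clause headed by 'questioned'; c-commands the reflexive within its binding domain — allowed (Principle A).
— Mark: subject of the matrix clause; c-commands the reflexive but lies outside its binding domain — cannot bind it (Principle A).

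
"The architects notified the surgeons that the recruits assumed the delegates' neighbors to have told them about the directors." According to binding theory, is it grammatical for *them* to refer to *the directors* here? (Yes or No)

*the directors* is an R-expression; Principle C requires it to be free (not bound by any c-commanding expression).
— them: object of the clause headed by 'told'; the pronoun c-commands the R-expression — coreference blocked (Principle C).

No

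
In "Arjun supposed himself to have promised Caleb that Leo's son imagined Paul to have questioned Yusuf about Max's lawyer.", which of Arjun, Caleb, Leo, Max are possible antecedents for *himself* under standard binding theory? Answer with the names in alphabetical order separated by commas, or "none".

Arjun

*himself* is a reflexive; Principle A requires it to be bound within its binding domain — the matrix clause.
— Arjun: subject of the matrix clause; c-commands the reflexive within its binding domain — allowed (Principle A).
— Caleb: object of the clause headed by 'promised'; does not c-command the reflexive — cannot bind it (Principle A).
— Leo: possessor inside the subject DP of the clause headed by 'imagined'; does not c-command the reflexive — cannot bind it (Principle A).
— Max: possessor inside the second object DP of the clause headed by 'questioned'; does not c-command the reflexive — cannot bind it (Principle A).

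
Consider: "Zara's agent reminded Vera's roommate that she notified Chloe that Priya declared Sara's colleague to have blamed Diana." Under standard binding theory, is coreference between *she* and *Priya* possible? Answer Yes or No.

*Priya* is an R-expression; Principle C requires it to be free (not bound by any c-commanding expression).
— she: subject of the clause headed by 'notified'; the pronoun c-commands the R-expression — coreference blocked (Principle C).

No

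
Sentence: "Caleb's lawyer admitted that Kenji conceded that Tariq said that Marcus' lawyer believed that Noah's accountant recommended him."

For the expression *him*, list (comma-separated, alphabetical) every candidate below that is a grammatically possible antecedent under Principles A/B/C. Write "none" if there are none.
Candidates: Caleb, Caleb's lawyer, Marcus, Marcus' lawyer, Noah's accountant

Caleb, Caleb's lawyer, Marcus, Marcus' lawyer

*him* is a pronoun; Principle B requires it to be free in its binding domain — the clause headed by 'recommended'.
— Caleb: possessor inside the subject DP of the matrix clause; does not c-command the pronoun — Principle B does not apply; allowed.
— Caleb's lawyer: subject of the matrix clause; c-commands the pronoun but lies outside its binding domain — allowed.
— Marcus: possessor inside the subject DP of the clause headed by 'believed'; does not c-command the pronoun — Principle B does not apply; allowed.
— Marcus' lawyer: subject of the clause headed by 'believed'; c-commands the pronoun but lies outside its binding domain — allowed.
— Noah's accountant: subject of the clause headed by 'recommended'; c-commands the pronoun within its binding domain — blocked (Principle B).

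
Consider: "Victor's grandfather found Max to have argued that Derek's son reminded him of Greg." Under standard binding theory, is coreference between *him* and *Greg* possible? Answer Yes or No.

*Greg* is an R-expression; Principle C requires it to be free (not bound by any c-commanding expression).
— him: object of the clause headed by 'reminded'; the pronoun c-commands the R-expression — coreference blocked (Principle C).

No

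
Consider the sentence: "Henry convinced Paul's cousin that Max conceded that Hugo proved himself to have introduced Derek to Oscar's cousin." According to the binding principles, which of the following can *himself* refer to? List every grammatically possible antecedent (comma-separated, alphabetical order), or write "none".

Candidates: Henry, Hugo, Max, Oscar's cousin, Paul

*himself* is a reflexive; Principle A requires it to be bound within its binding domain — the clause headed by 'proved'.
— Henry: subject of the matrix clause; c-commands the reflexive but lies outside its binding domain — cannot bind it (Principle A).
— Hugo: subject of the clause headed by 'proved'; c-commands the reflexive within its binding domain — allowed (Principle A).
— Max: subject of the clause headed by 'conceded'; c-commands the reflexive but lies outside its binding domain — cannot bind it (Principle A).
— Oscar's cousin: second object of the clause headed by 'introduced'; does not c-command the reflexive — cannot bind it (Principle A).
— Paul: possessor inside the object DP of the matrix clause; does not c-command the reflexive — cannot bind it (Principle A).

Hugo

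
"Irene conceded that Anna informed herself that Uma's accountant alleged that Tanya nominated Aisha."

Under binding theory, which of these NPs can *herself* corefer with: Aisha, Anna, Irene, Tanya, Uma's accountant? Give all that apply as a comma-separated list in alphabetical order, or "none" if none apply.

Anna

*herself* is a reflexive; Principle A requires it to be bound within its binding domain — the clause headed by 'informed'.
— Aisha: object of the clause headed by 'nominated'; does not c-command the reflexive — cannot bind it (Principle A).
— Anna: subject of the clause headed by 'informed'; c-commands the reflexive within its binding domain — allowed (Principle A).
— Irene: subject of the matrix clause; c-commands the reflexive but lies outside its binding domain — cannot bind it (Principle A).
— Tanya: subject of the clause headed by 'nominated'; does not c-command the reflexive — cannot bind it (Principle A).
— Uma's accountant: subject of the clause headed by 'alleged'; does not c-command the reflexive — cannot bind it (Principle A).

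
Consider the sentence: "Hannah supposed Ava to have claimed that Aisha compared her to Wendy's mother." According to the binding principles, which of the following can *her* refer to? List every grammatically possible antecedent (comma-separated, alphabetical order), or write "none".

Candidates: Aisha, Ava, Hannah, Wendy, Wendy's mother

Ava, Hannah

*her* is a pronoun; Principle B requires it to be free in its binding domain — the clause headed by 'compared'.
— Aisha: subject of the clause headed by 'compared'; c-commands the pronoun within its binding domain — blocked (Principle B).
— Ava: subject of the clause headed by 'claimed'; c-commands the pronoun but lies outside its binding domain — allowed.
— Hannah: subject of the matrix clause; c-commands the pronoun but lies outside its binding domain — allowed.
— Wendy: possessor inside the second object DP of the clause headed by 'compared'; is c-commanded by the pronoun; coreference would bind this R-expression — blocked (Principle C).
— Wendy's mother: second object of the clause headed by 'compared'; is c-commanded by the pronoun; coreference would bind this R-expression — blocked (Principle C).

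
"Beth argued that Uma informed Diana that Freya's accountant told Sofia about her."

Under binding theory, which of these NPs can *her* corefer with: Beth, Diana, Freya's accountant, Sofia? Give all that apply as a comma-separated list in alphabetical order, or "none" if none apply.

*her* is a pronoun; Principle B requires it to be free in its binding domain — the clause headed by 'told'.
— Beth: subject of the matrix clause; c-commands the pronoun but lies outside its binding domain — allowed.
— Diana: object of the clause headed by 'informed'; c-commands the pronoun but lies outside its binding domain — allowed.
— Freya's accountant: subject of the clause headed by 'told'; c-commands the pronoun within its binding domain — blocked (Principle B).
— Sofia: object of the clause headed by 'told'; c-commands the pronoun within its binding domain — blocked (Principle B).

Beth, Diana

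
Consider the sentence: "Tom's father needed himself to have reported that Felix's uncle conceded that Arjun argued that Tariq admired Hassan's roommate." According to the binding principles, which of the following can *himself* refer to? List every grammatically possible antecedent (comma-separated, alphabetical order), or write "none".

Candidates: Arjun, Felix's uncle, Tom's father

Tom's father

*himself* is a reflexive; Principle A requires it to be bound within its binding domain — the matrix clause.
— Arjun: subject of the clause headed by 'argued'; does not c-command the reflexive — cannot bind it (Principle A).
— Felix's uncle: subject of the clause headed by 'conceded'; does not c-command the reflexive — cannot bind it (Principle A).
— Tom's father: subject of the matrix clause; c-commands the reflexive within its binding domain — allowed (Principle A).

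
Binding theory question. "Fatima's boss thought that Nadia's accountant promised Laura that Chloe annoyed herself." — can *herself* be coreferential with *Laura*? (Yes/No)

No

*herself* is a reflexive; Principle A requires it to be bound within its binding domain — the clause headed by 'annoyed'.
— Laura: object of the clause headed by 'promised'; c-commands the reflexive but lies outside its binding domain — cannot bind it (Principle A).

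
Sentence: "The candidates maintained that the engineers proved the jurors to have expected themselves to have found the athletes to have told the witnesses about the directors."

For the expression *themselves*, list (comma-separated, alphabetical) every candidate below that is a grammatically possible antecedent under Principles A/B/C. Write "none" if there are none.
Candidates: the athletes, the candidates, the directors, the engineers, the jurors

the jurors

*themselves* is a reflexive; Principle A requires it to be bound within its binding domain — the clause headed by 'expected'.
— the athletes: subject of the clause headed by 'told'; does not c-command the reflexive — cannot bind it (Principle A).
— the candidates: subject of the matrix clause; c-commands the reflexive but lies outside its binding domain — cannot bind it (Principle A).
— the directors: second object of the clause headed by 'told'; does not c-command the reflexive — cannot bind it (Principle A).
— the engineers: subject of the clause headed by 'proved'; c-commands the reflexive but lies outside its binding domain — cannot bind it (Principle A).
— the jurors: subject of the clause headed by 'expected'; c-commands the reflexive within its binding domain — allowed (Principle A).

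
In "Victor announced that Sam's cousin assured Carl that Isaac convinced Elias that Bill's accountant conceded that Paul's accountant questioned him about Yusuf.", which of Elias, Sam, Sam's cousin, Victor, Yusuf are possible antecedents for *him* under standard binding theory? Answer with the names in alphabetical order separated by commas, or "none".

*him* is a pronoun; Principle B requires it to be free in its binding domain — the clause headed by 'questioned'.
— Elias: object of the clause headed by 'convinced'; c-commands the pronoun but lies outside its binding domain — allowed.
— Sam: possessor inside the subject DP of the clause headed by 'assured'; does not c-command the pronoun — Principle B does not apply; allowed.
— Sam's cousin: subject of the clause headed by 'assured'; c-commands the pronoun but lies outside its binding domain — allowed.
— Victor: subject of the matrix clause; c-commands the pronoun but lies outside its binding domain — allowed.
— Yusuf: second object of the clause headed by 'questioned'; is c-commanded by the pronoun; coreference would bind this R-expression — blocked (Principle C).

Elias, Sam, Sam's cousin, Victor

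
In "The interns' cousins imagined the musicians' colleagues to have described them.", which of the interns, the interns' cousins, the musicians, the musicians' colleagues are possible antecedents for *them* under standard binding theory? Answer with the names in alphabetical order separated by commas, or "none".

the interns, the interns' cousins, the musicians

*them* is a pronoun; Principle B requires it to be free in its binding domain — the clause headed by 'described'.
— the interns: possessor inside the subject DP of the matrix clause; does not c-command the pronoun — Principle B does not apply; allowed.
— the interns' cousins: subject of the matrix clause; c-commands the pronoun but lies outside its binding domain — allowed.
— the musicians: possessor inside the subject DP of the clause headed by 'described'; does not c-command the pronoun — Principle B does not apply; allowed.
— the musicians' colleagues: subject of the clause headed by 'described'; c-commands the pronoun within its binding domain — blocked (Principle B).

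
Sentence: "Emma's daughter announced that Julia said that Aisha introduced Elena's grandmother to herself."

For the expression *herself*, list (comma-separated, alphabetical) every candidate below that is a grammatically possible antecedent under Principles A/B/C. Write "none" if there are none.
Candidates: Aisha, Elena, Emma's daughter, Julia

*herself* is a reflexive; Principle A requires it to be bound within its binding domain — the clause headed by 'introduced'.
— Aisha: subject of the clause headed by 'introduced'; c-commands the reflexive within its binding domain — allowed (Principle A).
— Elena: possessor inside the object DP of the clause headed by 'introduced'; does not c-command the reflexive — cannot bind it (Principle A).
— Emma's daughter: subject of the matrix clause; c-commands the reflexive but lies outside its binding domain — cannot bind it (Principle A).
— Julia: subject of the clause headed by 'said'; c-commands the reflexive but lies outside its binding domain — cannot bind it (Principle A).

Aisha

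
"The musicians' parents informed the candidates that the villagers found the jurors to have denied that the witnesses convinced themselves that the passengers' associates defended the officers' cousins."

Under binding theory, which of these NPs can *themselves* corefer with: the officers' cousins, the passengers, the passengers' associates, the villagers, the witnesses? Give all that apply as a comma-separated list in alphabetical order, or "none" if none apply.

the witnesses

*themselves* is a reflexive; Principle A requires it to be bound within its binding domain — the clause headed by 'convinced'.
— the officers' cousins: object of the clause headed by 'defended'; does not c-command the reflexive — cannot bind it (Principle A).
— the passengers: possessor inside the subject DP of the clause headed by 'defended'; does not c-command the reflexive — cannot bind it (Principle A).
— the passengers' associates: subject of the clause headed by 'defended'; does not c-command the reflexive — cannot bind it (Principle A).
— the villagers: subject of the clause headed by 'found'; c-commands the reflexive but lies outside its binding domain — cannot bind it (Principle A).
— the witnesses: subject of the clause headed by 'convinced'; c-commands the reflexive within its binding domain — allowed (Principle A).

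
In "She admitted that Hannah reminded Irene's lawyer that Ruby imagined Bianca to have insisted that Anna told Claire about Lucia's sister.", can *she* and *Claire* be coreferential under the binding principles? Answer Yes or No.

*Claire* is an R-expression; Principle C requires it to be free (not bound by any c-commanding expression).
— she: subject of the matrix clause; the pronoun c-commands the R-expression — coreference blocked (Principle C).

No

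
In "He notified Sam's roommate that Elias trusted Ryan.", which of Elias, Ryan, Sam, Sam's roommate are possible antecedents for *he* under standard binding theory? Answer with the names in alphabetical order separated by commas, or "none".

*he* is a pronoun; Principle B requires it to be free in its binding domain — the matrix clause.
— Elias: subject of the clause headed by 'trusted'; is c-commanded by the pronoun; coreference would bind this R-expression — blocked (Principle C).
— Ryan: object of the clause headed by 'trusted'; is c-commanded by the pronoun; coreference would bind this R-expression — blocked (Principle C).
— Sam: possessor inside the object DP of the matrix clause; is c-commanded by the pronoun; coreference would bind this R-expression — blocked (Principle C).
— Sam's roommate: object of the matrix clause; is c-commanded by the pronoun; coreference would bind this R-expression — blocked (Principle C).

none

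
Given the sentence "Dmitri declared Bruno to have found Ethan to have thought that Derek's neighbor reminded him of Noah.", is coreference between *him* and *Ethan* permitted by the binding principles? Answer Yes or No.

Yes

*him* is a pronoun; Principle B requires it to be free in its binding domain — the clause headed by 'reminded'.
— Ethan: subject of the clause headed by 'thought'; c-commands the pronoun but lies outside its binding domain — allowed.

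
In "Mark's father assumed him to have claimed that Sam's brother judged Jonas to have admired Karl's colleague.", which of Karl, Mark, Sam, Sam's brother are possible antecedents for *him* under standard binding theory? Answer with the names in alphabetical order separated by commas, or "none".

Mark

*him* is a pronoun; Principle B requires it to be free in its binding domain — the matrix clause.
— Karl: possessor inside the object DP of the clause headed by 'admired'; is c-commanded by the pronoun; coreference would bind this R-expression — blocked (Principle C).
— Mark: possessor inside the subject DP of the matrix clause; does not c-command the pronoun — Principle B does not apply; allowed.
— Sam: possessor inside the subject DP of the clause headed by 'judged'; is c-commanded by the pronoun; coreference would bind this R-expression — blocked (Principle C).
— Sam's brother: subject of the clause headed by 'judged'; is c-commanded by the pronoun; coreference would bind this R-expression — blocked (Principle C).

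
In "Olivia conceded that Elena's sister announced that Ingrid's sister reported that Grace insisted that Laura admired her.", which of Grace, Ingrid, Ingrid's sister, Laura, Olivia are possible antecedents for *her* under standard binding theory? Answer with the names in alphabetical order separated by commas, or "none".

Grace, Ingrid, Ingrid's sister, Olivia

*her* is a pronoun; Principle B requires it to be free in its binding domain — the clause headed by 'admired'.
— Grace: subject of the clause headed by 'insisted'; c-commands the pronoun but lies outside its binding domain — allowed.
— Ingrid: possessor inside the subject DP of the clause headed by 'reported'; does not c-command the pronoun — Principle B does not apply; allowed.
— Ingrid's sister: subject of the clause headed by 'reported'; c-commands the pronoun but lies outside its binding domain — allowed.
— Laura: subject of the clause headed by 'admired'; c-commands the pronoun within its binding domain — blocked (Principle B).
— Olivia: subject of the matrix clause; c-commands the pronoun but lies outside its binding domain — allowed.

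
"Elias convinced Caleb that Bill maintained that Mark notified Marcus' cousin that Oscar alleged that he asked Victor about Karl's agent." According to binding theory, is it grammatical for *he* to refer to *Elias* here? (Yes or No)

*Elias* is an R-expression; Principle C requires it to be free (not bound by any c-commanding expression).
— he: subject of the clause headed by 'asked'; the pronoun does not c-command the R-expression — coreference allowed.

Yes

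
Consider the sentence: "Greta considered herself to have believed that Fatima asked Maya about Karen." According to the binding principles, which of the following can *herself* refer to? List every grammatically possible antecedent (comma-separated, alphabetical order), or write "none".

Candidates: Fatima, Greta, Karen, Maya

Greta

*herself* is a reflexive; Principle A requires it to be bound within its binding domain — the matrix clause.
— Fatima: subject of the clause headed by 'asked'; does not c-command the reflexive — cannot bind it (Principle A).
— Greta: subject of the matrix clause; c-commands the reflexive within its binding domain — allowed (Principle A).
— Karen: second object of the clause headed by 'asked'; does not c-command the reflexive — cannot bind it (Principle A).
— Maya: object of the clause headed by 'asked'; does not c-command the reflexive — cannot bind it (Principle A).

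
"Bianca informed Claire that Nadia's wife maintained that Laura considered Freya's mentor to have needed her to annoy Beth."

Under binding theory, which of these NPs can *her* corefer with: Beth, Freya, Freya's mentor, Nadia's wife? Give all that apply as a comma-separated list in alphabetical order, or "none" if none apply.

*her* is a pronoun; Principle B requires it to be free in its binding domain — the clause headed by 'needed'.
— Beth: object of the clause headed by 'annoy'; is c-commanded by the pronoun; coreference would bind this R-expression — blocked (Principle C).
— Freya: possessor inside the subject DP of the clause headed by 'needed'; does not c-command the pronoun — Principle B does not apply; allowed.
— Freya's mentor: subject of the clause headed by 'needed'; c-commands the pronoun within its binding domain — blocked (Principle B).
— Nadia's wife: subject of the clause headed by 'maintained'; c-commands the pronoun but lies outside its binding domain — allowed.

Freya, Nadia's wife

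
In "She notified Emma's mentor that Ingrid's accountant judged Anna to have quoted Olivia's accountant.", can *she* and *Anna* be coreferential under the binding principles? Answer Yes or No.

*Anna* is an R-expression; Principle C requires it to be free (not bound by any c-commanding expression).
— she: subject of the matrix clause; the pronoun c-commands the R-expression — coreference blocked (Principle C).

No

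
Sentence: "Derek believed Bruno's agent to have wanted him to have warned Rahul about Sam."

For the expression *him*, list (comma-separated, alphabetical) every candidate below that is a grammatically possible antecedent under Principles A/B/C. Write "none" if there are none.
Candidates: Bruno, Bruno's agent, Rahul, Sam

Bruno

*him* is a pronoun; Principle B requires it to be free in its binding domain — the clause headed by 'wanted'.
— Bruno: possessor inside the subject DP of the clause headed by 'wanted'; does not c-command the pronoun — Principle B does not apply; allowed.
— Bruno's agent: subject of the clause headed by 'wanted'; c-commands the pronoun within its binding domain — blocked (Principle B).
— Rahul: object of the clause headed by 'warned'; is c-commanded by the pronoun; coreference would bind this R-expression — blocked (Principle C).
— Sam: second object of the clause headed by 'warned'; is c-commanded by the pronoun; coreference would bind this R-expression — blocked (Principle C).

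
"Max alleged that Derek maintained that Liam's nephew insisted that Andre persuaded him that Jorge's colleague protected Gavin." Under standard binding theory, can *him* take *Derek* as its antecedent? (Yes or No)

*him* is a pronoun; Principle B requires it to be free in its binding domain — the clause headed by 'persuaded'.
— Derek: subject of the clause headed by 'maintained'; c-commands the pronoun but lies outside its binding domain — allowed.

Yes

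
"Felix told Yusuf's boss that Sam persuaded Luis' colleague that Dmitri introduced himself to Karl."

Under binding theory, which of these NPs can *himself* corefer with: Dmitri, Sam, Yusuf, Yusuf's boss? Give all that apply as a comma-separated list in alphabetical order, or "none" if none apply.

*himself* is a reflexive; Principle A requires it to be bound within its binding domain — the clause headed by 'introduced'.
— Dmitri: subject of the clause headed by 'introduced'; c-commands the reflexive within its binding domain — allowed (Principle A).
— Sam: subject of the clause headed by 'persuaded'; c-commands the reflexive but lies outside its binding domain — cannot bind it (Principle A).
— Yusuf: possessor inside the object DP of the matrix clause; does not c-command the reflexive — cannot bind it (Principle A).
— Yusuf's boss: object of the matrix clause; c-commands the reflexive but lies outside its binding domain — cannot bind it (Principle A).

Dmitri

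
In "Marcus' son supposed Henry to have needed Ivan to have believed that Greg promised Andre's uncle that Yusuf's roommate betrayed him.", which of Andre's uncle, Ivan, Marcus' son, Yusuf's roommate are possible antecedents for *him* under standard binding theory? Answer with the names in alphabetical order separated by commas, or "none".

*him* is a pronoun; Principle B requires it to be free in its binding domain — the clause headed by 'betrayed'.
— Andre's uncle: object of the clause headed by 'promised'; c-commands the pronoun but lies outside its binding domain — allowed.
— Ivan: subject of the clause headed by 'believed'; c-commands the pronoun but lies outside its binding domain — allowed.
— Marcus' son: subject of the matrix clause; c-commands the pronoun but lies outside its binding domain — allowed.
— Yusuf's roommate: subject of the clause headed by 'betrayed'; c-commands the pronoun within its binding domain — blocked (Principle B).

Andre's uncle, Ivan, Marcus' son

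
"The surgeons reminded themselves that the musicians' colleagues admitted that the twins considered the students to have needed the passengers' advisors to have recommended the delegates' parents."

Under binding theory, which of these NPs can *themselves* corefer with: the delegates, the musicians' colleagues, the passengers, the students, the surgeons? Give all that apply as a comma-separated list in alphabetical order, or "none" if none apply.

the surgeons

*themselves* is a reflexive; Principle A requires it to be bound within its binding domain — the matrix clause.
— the delegates: possessor inside the object DP of the clause headed by 'recommended'; does not c-command the reflexive — cannot bind it (Principle A).
— the musicians' colleagues: subject of the clause headed by 'admitted'; does not c-command the reflexive — cannot bind it (Principle A).
— the passengers: possessor inside the subject DP of the clause headed by 'recommended'; does not c-command the reflexive — cannot bind it (Principle A).
— the students: subject of the clause headed by 'needed'; does not c-command the reflexive — cannot bind it (Principle A).
— the surgeons: subject of the matrix clause; c-commands the reflexive within its binding domain — allowed (Principle A).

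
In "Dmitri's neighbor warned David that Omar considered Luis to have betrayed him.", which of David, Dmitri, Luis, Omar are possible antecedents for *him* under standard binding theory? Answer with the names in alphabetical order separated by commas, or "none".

*him* is a pronoun; Principle B requires it to be free in its binding domain — the clause headed by 'betrayed'.
— David: object of the matrix clause; c-commands the pronoun but lies outside its binding domain — allowed.
— Dmitri: possessor inside the subject DP of the matrix clause; does not c-command the pronoun — Principle B does not apply; allowed.
— Luis: subject of the clause headed by 'betrayed'; c-commands the pronoun within its binding domain — blocked (Principle B).
— Omar: subject of the clause headed by 'considered'; c-commands the pronoun but lies outside its binding domain — allowed.

David, Dmitri, Omar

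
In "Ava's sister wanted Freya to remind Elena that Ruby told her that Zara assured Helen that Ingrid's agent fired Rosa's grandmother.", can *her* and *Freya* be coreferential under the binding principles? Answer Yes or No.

*Freya* is an R-expression; Principle C requires it to be free (not bound by any c-commanding expression).
— her: object of the clause headed by 'told'; the pronoun does not c-command the R-expression — coreference allowed.

Yes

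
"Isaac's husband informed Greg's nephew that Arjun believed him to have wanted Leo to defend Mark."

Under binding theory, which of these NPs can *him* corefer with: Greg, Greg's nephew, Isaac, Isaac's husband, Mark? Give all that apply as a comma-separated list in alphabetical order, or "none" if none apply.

Greg, Greg's nephew, Isaac, Isaac's husband

*him* is a pronoun; Principle B requires it to be free in its binding domain — the clause headed by 'believed'.
— Greg: possessor inside the object DP of the matrix clause; does not c-command the pronoun — Principle B does not apply; allowed.
— Greg's nephew: object of the matrix clause; c-commands the pronoun but lies outside its binding domain — allowed.
— Isaac: possessor inside the subject DP of the matrix clause; does not c-command the pronoun — Principle B does not apply; allowed.
— Isaac's husband: subject of the matrix clause; c-commands the pronoun but lies outside its binding domain — allowed.
— Mark: object of the clause headed by 'defend'; is c-commanded by the pronoun; coreference would bind this R-expression — blocked (Principle C).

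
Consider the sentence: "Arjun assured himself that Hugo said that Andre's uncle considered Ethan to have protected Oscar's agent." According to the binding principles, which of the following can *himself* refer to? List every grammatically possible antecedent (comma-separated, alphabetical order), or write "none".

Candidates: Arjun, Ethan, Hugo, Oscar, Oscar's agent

Arjun

*himself* is a reflexive; Principle A requires it to be bound within its binding domain — the matrix clause.
— Arjun: subject of the matrix clause; c-commands the reflexive within its binding domain — allowed (Principle A).
— Ethan: subject of the clause headed by 'protected'; does not c-command the reflexive — cannot bind it (Principle A).
— Hugo: subject of the clause headed by 'said'; does not c-command the reflexive — cannot bind it (Principle A).
— Oscar: possessor inside the object DP of the clause headed by 'protected'; does not c-command the reflexive — cannot bind it (Principle A).
— Oscar's agent: object of the clause headed by 'protected'; does not c-command the reflexive — cannot bind it (Principle A).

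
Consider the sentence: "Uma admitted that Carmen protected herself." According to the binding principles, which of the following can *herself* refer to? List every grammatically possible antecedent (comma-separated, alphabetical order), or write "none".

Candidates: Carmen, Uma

*herself* is a reflexive; Principle A requires it to be bound within its binding domain — the clause headed by 'protected'.
— Carmen: subject of the clause headed by 'protected'; c-commands the reflexive within its binding domain — allowed (Principle A).
— Uma: subject of the matrix clause; c-commands the reflexive but lies outside its binding domain — cannot bind it (Principle A).

Carmen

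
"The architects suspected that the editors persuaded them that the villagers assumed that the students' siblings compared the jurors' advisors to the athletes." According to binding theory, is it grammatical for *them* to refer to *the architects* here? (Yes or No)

Yes

*the architects* is an R-expression; Principle C requires it to be free (not bound by any c-commanding expression).
— them: object of the clause headed by 'persuaded'; the pronoun does not c-command the R-expression — coreference allowed.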